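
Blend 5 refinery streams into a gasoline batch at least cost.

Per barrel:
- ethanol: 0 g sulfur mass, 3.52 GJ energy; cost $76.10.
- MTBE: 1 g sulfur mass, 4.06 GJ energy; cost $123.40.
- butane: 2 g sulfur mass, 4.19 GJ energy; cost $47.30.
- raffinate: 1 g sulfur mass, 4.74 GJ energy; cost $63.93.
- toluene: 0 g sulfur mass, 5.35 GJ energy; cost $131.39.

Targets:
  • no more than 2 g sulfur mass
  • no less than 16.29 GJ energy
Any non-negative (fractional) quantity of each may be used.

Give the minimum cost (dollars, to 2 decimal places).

Set it up as a linear program. Let x1 = barrels of ethanol, x2 = barrels of MTBE, x3 = barrels of butane, x4 = barrels of raffinate, x5 = barrels of toluene.
Minimise 76.1x1 + 123.4x2 + 47.3x3 + 63.93x4 + 131.39x5 s.t.:
  1x2 + 2x3 + 1x4 ≤ 2   (sulfur mass)
  3.52x1 + 4.06x2 + 4.19x3 + 4.74x4 + 5.35x5 ≥ 16.29   (energy)
  x1, x2, x3, x4, x5 ≥ 0.
The optimal basis is {ethanol, raffinate}; MTBE, butane, toluene drop out. Binding constraints: sulfur mass and energy.
That vertex is x1 = 1.9347, x4 = 2.
Objective = 76.1·1.9347 + 63.93·2 = 275.0907.

$275.09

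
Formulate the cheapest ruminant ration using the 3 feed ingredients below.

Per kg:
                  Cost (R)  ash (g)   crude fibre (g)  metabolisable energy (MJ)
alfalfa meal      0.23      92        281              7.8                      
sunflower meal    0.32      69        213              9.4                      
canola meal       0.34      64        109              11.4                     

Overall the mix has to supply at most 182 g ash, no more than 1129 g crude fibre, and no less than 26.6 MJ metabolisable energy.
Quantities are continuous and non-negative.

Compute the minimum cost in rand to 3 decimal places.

Let x1 = kg of alfalfa meal, x2 = kg of sunflower meal, x3 = kg of canola meal.
Minimise 0.23x1 + 0.32x2 + 0.34x3 with:
  92x1 + 69x2 + 64x3 ≤ 182   (ash)
  281x1 + 213x2 + 109x3 ≤ 1129   (crude fibre)
  7.8x1 + 9.4x2 + 11.4x3 ≥ 26.6   (metabolisable energy)
  x1, x2, x3 ≥ 0.
The minimum-cost mix takes nothing from sunflower meal — only alfalfa meal, canola meal. There the ash and metabolisable energy constraints are tight.
So alfalfa meal = 0.6776 kg, canola meal = 1.87 kg.
Cost = 0.23·0.6776 + 0.34·1.87 = 0.79165.

R0.792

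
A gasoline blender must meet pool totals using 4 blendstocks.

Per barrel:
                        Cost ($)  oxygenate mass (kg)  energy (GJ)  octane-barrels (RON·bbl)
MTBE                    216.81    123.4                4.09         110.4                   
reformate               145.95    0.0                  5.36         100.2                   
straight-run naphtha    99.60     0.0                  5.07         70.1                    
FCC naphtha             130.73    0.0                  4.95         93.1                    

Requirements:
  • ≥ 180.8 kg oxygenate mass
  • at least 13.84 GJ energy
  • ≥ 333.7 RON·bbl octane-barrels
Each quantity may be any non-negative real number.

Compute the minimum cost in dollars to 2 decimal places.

Let x1 = barrels of MTBE, x2 = barrels of reformate, x3 = barrels of straight-run naphtha, x4 = barrels of FCC naphtha.
min 216.81x1 + 145.95x2 + 99.6x3 + 130.73x4 s.t.:
  123.4x1 ≥ 180.8   (oxygenate mass)
  4.09x1 + 5.36x2 + 5.07x3 + 4.95x4 ≥ 13.84   (energy)
  110.4x1 + 100.2x2 + 70.1x3 + 93.1x4 ≥ 333.7   (octane-barrels)
  x1, x2, x3, x4 ≥ 0.
At the optimum only MTBE, FCC naphtha are positive (reformate, straight-run naphtha = 0). Binding constraints: oxygenate mass and octane-barrels.
Optimal quantities: MTBE = 1.46515 barrels, FCC naphtha = 1.84691 barrels.
Total cost: 216.81·1.46515 + 130.73·1.84691 = 559.1057.

$559.11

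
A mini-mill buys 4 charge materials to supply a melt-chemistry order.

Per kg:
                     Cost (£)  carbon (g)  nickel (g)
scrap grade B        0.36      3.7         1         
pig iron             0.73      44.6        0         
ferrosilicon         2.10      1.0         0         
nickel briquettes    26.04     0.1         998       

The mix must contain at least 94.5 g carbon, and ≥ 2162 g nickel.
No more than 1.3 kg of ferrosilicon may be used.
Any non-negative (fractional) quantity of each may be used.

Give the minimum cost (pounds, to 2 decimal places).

Let x1 = kg of scrap grade B, x2 = kg of pig iron, x3 = kg of ferrosilicon, x4 = kg of nickel briquettes.
Minimize 0.36x1 + 0.73x2 + 2.1x3 + 26.04x4 with:
  3.7x1 + 44.6x2 + 1x3 + 0.1x4 ≥ 94.5   (carbon)
  1x1 + 998x4 ≥ 2162   (nickel)
  x3 ≤ 1.3
  x1, x2, x3, x4 ≥ 0.
The minimum-cost mix takes nothing from scrap grade B, ferrosilicon — only pig iron, nickel briquettes. Binding constraints: carbon and nickel.
That vertex is x2 = 2.114, x4 = 2.166.
Hence cost = 0.73·2.114 + 26.04·2.166 = £57.9459.

£57.95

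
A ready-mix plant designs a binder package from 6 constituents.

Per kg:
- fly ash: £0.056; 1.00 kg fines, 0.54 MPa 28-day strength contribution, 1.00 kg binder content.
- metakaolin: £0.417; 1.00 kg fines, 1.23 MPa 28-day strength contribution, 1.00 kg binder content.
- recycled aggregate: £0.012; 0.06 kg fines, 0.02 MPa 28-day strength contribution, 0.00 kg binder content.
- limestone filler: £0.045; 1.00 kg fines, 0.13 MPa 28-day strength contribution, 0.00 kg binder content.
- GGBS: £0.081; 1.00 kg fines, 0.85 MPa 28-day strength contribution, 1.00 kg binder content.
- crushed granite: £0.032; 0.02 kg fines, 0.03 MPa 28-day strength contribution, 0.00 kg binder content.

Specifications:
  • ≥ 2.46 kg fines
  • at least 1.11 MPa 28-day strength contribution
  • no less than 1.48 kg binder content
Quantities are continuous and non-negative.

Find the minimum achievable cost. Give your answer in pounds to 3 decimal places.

Treat it as an LP. Let x1 = kg of fly ash, x2 = kg of metakaolin, x3 = kg of recycled aggregate, x4 = kg of limestone filler, x5 = kg of GGBS, x6 = kg of crushed granite.
min 0.056x1 + 0.417x2 + 0.012x3 + 0.045x4 + 0.081x5 + 0.032x6 subject to:
  1x1 + 1x2 + 0.06x3 + 1x4 + 1x5 + 0.02x6 ≥ 2.46   (fines)
  0.54x1 + 1.23x2 + 0.02x3 + 0.13x4 + 0.85x5 + 0.03x6 ≥ 1.11   (28-day strength contribution)
  1x1 + 1x2 + 1x5 ≥ 1.48   (binder content)
  x1, x2, x3, x4, x5, x6 ≥ 0.
The minimum-cost mix takes nothing from metakaolin, recycled aggregate, GGBS, crushed granite — only fly ash, limestone filler. The fines and 28-day strength contribution requirements are met with equality.
Optimal quantities: fly ash = 1.927 kg, limestone filler = 0.5327 kg.
Objective = 0.056·1.927 + 0.045·0.5327 = 0.13188.

£0.132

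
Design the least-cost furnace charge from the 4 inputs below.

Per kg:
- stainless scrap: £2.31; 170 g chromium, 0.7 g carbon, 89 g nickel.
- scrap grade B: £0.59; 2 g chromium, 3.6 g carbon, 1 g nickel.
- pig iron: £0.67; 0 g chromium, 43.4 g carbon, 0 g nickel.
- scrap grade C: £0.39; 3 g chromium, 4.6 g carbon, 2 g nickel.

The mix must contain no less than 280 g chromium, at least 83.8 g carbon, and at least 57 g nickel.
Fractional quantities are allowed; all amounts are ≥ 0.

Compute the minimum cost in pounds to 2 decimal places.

£5.08

Let x1 = kg of stainless scrap, x2 = kg of scrap grade B, x3 = kg of pig iron, x4 = kg of scrap grade C.
Minimize 2.31x1 + 0.59x2 + 0.67x3 + 0.39x4 subject to:
  170x1 + 2x2 + 3x4 ≥ 280   (chromium)
  0.7x1 + 3.6x2 + 43.4x3 + 4.6x4 ≥ 83.8   (carbon)
  89x1 + 1x2 + 2x4 ≥ 57   (nickel)
  x1, x2, x3, x4 ≥ 0.
The optimal basis is {stainless scrap, pig iron}; scrap grade B, scrap grade C drop out. There the chromium and carbon constraints are tight.
Solving gives x1 = 1.647, x3 = 1.904.
Hence cost = 2.31·1.647 + 0.67·1.904 = £5.0803.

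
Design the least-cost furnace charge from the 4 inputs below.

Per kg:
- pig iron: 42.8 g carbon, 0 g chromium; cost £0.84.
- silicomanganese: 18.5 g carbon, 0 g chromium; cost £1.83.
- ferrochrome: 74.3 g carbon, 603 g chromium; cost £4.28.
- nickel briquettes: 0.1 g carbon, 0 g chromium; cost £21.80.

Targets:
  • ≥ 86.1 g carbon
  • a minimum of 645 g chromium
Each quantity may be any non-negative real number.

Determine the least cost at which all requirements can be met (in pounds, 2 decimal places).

£4.71

Let x1 = kg of pig iron, x2 = kg of silicomanganese, x3 = kg of ferrochrome, x4 = kg of nickel briquettes.
Minimise 0.84x1 + 1.83x2 + 4.28x3 + 21.8x4 s.t.:
  42.8x1 + 18.5x2 + 74.3x3 + 0.1x4 ≥ 86.1   (carbon)
  603x3 ≥ 645   (chromium)
  x1, x2, x3, x4 ≥ 0.
At the optimum only pig iron, ferrochrome are positive (silicomanganese, nickel briquettes = 0). Binding constraints: carbon and chromium.
Solving gives x1 = 0.1548, x3 = 1.07.
Hence cost = 0.84·0.1548 + 4.28·1.07 = £4.7096.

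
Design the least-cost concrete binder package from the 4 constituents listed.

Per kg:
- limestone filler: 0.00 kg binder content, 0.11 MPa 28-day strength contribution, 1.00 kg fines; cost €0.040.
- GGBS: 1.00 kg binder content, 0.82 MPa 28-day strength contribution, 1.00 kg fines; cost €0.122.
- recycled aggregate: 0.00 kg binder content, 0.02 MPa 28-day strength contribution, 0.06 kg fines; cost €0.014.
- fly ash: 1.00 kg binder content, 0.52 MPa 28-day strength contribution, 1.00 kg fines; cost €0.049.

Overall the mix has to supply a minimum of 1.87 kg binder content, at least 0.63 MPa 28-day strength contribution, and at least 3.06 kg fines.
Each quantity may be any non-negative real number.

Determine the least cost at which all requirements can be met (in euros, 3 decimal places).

Treat it as an LP. Let x1 = kg of limestone filler, x2 = kg of GGBS, x3 = kg of recycled aggregate, x4 = kg of fly ash.
min 0.04x1 + 0.122x2 + 0.014x3 + 0.049x4 subject to:
  1x2 + 1x4 ≥ 1.87   (binder content)
  0.11x1 + 0.82x2 + 0.02x3 + 0.52x4 ≥ 0.63   (28-day strength contribution)
  1x1 + 1x2 + 0.06x3 + 1x4 ≥ 3.06   (fines)
  x1, x2, x3, x4 ≥ 0.
The cheapest feasible vertex uses only limestone filler, fly ash; GGBS, recycled aggregate are not used. The binder content and fines requirements are met with equality.
Optimal quantities: limestone filler = 1.19 kg, fly ash = 1.87 kg.
Hence cost = 0.04·1.19 + 0.049·1.87 = €0.13923.

€0.139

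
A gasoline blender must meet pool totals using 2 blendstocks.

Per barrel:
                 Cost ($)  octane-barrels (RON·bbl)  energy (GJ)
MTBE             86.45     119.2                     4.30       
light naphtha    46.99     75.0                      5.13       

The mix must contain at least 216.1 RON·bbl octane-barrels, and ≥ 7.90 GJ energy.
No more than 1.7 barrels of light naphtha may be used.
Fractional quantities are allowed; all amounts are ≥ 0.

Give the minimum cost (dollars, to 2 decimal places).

Let x1 = barrels of MTBE, x2 = barrels of light naphtha.
Minimize 86.45x1 + 46.99x2 with:
  119.2x1 + 75x2 ≥ 216.1   (octane-barrels)
  4.3x1 + 5.13x2 ≥ 7.9   (energy)
  x2 ≤ 1.7
  x1, x2 ≥ 0.
Both inputs are positive at the optimum. Binding constraints: octane-barrels and the light naphtha cap.
That vertex is x1 = 0.7433, x2 = 1.7.
Hence cost = 86.45·0.7433 + 46.99·1.7 = $144.1413.

$144.14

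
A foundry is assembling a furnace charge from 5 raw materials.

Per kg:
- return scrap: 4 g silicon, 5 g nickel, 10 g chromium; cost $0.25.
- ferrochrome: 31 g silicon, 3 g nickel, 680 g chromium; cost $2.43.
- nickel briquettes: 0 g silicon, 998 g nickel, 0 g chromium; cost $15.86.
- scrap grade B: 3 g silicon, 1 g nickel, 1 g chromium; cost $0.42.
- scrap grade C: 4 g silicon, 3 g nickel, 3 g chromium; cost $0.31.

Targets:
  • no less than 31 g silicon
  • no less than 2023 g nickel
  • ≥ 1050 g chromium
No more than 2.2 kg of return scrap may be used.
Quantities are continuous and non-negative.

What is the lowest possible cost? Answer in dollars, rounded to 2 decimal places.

Let x1 = kg of return scrap, x2 = kg of ferrochrome, x3 = kg of nickel briquettes, x4 = kg of scrap grade B, x5 = kg of scrap grade C.
Minimize 0.25x1 + 2.43x2 + 15.86x3 + 0.42x4 + 0.31x5 subject to:
  4x1 + 31x2 + 3x4 + 4x5 ≥ 31   (silicon)
  5x1 + 3x2 + 998x3 + 1x4 + 3x5 ≥ 2023   (nickel)
  10x1 + 680x2 + 1x4 + 3x5 ≥ 1050   (chromium)
  x1 ≤ 2.2
  x1, x2, x3, x4, x5 ≥ 0.
At the optimum only ferrochrome, nickel briquettes are positive (return scrap, scrap grade B, scrap grade C = 0). The nickel and chromium requirements are met with equality.
So ferrochrome = 1.5441 kg, nickel briquettes = 2.0224 kg.
Total cost: 2.43·1.5441 + 15.86·2.0224 = 35.8274.

$35.83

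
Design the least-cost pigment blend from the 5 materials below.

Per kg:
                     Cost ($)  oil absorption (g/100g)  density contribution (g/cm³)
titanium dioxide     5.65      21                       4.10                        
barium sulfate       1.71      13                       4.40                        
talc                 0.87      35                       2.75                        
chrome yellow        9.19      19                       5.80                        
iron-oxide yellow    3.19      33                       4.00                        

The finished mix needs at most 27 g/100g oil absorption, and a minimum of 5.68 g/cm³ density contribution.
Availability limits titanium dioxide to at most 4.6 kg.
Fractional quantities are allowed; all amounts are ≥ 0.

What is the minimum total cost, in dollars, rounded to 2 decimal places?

$2.13

Let x1 = kg of titanium dioxide, x2 = kg of barium sulfate, x3 = kg of talc, x4 = kg of chrome yellow, x5 = kg of iron-oxide yellow.
min 5.65x1 + 1.71x2 + 0.87x3 + 9.19x4 + 3.19x5 subject to:
  21x1 + 13x2 + 35x3 + 19x4 + 33x5 ≤ 27   (oil absorption)
  4.1x1 + 4.4x2 + 2.75x3 + 5.8x4 + 4x5 ≥ 5.68   (density contribution)
  x1 ≤ 4.6
  x1, x2, x3, x4, x5 ≥ 0.
At the optimum only barium sulfate, talc are positive (titanium dioxide, chrome yellow, iron-oxide yellow = 0). There the oil absorption and density contribution constraints are tight.
Optimal quantities: barium sulfate = 1.053 kg, talc = 0.3802 kg.
Hence cost = 1.71·1.053 + 0.87·0.3802 = $2.1314.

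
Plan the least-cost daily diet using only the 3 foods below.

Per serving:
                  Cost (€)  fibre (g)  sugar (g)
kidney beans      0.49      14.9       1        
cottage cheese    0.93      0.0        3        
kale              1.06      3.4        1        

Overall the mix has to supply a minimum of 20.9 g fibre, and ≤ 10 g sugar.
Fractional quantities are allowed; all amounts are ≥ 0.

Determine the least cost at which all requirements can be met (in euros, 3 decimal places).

€0.687

Treat it as an LP. Let x1 = servings of kidney beans, x2 = servings of cottage cheese, x3 = servings of kale.
Minimize 0.49x1 + 0.93x2 + 1.06x3 s.t.:
  14.9x1 + 3.4x3 ≥ 20.9   (fibre)
  1x1 + 3x2 + 1x3 ≤ 10   (sugar)
  x1, x2, x3 ≥ 0.
The cheapest feasible vertex uses only kidney beans; cottage cheese, kale are not used. The fibre requirement is met with equality.
That vertex is x1 = 1.403.
Total cost: 0.49·1.403 = 0.68747.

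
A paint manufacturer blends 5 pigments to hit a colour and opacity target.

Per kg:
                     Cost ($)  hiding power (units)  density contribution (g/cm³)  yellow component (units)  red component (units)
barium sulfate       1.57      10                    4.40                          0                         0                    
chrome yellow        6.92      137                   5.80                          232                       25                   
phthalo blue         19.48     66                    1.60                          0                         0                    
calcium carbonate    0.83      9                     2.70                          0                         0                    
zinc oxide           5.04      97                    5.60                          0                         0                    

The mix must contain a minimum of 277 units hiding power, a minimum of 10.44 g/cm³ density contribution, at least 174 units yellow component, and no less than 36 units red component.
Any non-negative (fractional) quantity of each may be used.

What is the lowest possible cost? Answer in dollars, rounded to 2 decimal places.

$13.99

This is a linear program. Let x1 = kg of barium sulfate, x2 = kg of chrome yellow, x3 = kg of phthalo blue, x4 = kg of calcium carbonate, x5 = kg of zinc oxide.
Minimise 1.57x1 + 6.92x2 + 19.48x3 + 0.83x4 + 5.04x5 subject to:
  10x1 + 137x2 + 66x3 + 9x4 + 97x5 ≥ 277   (hiding power)
  4.4x1 + 5.8x2 + 1.6x3 + 2.7x4 + 5.6x5 ≥ 10.44   (density contribution)
  232x2 ≥ 174   (yellow component)
  25x2 ≥ 36   (red component)
  x1, x2, x3, x4, x5 ≥ 0.
At the optimum only chrome yellow is positive (barium sulfate, phthalo blue, calcium carbonate, zinc oxide = 0). Binding constraint: hiding power.
So chrome yellow = 2.022 kg.
Total cost: 6.92·2.022 = 13.9922.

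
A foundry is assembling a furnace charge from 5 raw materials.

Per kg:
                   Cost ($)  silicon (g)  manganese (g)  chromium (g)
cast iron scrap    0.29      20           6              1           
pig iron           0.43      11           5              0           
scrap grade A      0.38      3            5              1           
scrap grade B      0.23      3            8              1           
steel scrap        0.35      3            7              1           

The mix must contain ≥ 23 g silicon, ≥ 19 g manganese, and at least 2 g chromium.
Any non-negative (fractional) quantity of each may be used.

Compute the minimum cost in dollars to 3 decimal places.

Let x1 = kg of cast iron scrap, x2 = kg of pig iron, x3 = kg of scrap grade A, x4 = kg of scrap grade B, x5 = kg of steel scrap.
min 0.29x1 + 0.43x2 + 0.38x3 + 0.23x4 + 0.35x5 subject to:
  20x1 + 11x2 + 3x3 + 3x4 + 3x5 ≥ 23   (silicon)
  6x1 + 5x2 + 5x3 + 8x4 + 7x5 ≥ 19   (manganese)
  1x1 + 1x3 + 1x4 + 1x5 ≥ 2   (chromium)
  x1, x2, x3, x4, x5 ≥ 0.
At the optimum only cast iron scrap, scrap grade B are positive (pig iron, scrap grade A, steel scrap = 0). There the silicon and manganese constraints are tight.
Optimal quantities: cast iron scrap = 0.8944 kg, scrap grade B = 1.704 kg.
Total cost: 0.29·0.8944 + 0.23·1.704 = 0.65130.

$0.651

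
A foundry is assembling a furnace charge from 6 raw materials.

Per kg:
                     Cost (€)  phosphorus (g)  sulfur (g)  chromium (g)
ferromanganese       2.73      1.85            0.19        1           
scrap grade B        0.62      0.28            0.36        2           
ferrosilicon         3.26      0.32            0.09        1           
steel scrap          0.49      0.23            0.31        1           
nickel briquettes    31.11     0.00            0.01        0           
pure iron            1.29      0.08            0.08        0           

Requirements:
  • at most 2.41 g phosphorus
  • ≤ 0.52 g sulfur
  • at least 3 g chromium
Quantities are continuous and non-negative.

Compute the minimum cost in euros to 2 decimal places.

€1.59

Set it up as a linear program. Let x1 = kg of ferromanganese, x2 = kg of scrap grade B, x3 = kg of ferrosilicon, x4 = kg of steel scrap, x5 = kg of nickel briquettes, x6 = kg of pure iron.
Minimise 2.73x1 + 0.62x2 + 3.26x3 + 0.49x4 + 31.11x5 + 1.29x6 s.t.:
  1.85x1 + 0.28x2 + 0.32x3 + 0.23x4 + 0.08x6 ≤ 2.41   (phosphorus)
  0.19x1 + 0.36x2 + 0.09x3 + 0.31x4 + 0.01x5 + 0.08x6 ≤ 0.52   (sulfur)
  1x1 + 2x2 + 1x3 + 1x4 ≥ 3   (chromium)
  x1, x2, x3, x4, x5, x6 ≥ 0.
The minimum-cost mix takes nothing from ferromanganese, steel scrap, nickel briquettes, pure iron — only scrap grade B, ferrosilicon. There the sulfur and chromium constraints are tight.
Solving gives x2 = 1.389, x3 = 0.2222.
Hence cost = 0.62·1.389 + 3.26·0.2222 = €1.5856.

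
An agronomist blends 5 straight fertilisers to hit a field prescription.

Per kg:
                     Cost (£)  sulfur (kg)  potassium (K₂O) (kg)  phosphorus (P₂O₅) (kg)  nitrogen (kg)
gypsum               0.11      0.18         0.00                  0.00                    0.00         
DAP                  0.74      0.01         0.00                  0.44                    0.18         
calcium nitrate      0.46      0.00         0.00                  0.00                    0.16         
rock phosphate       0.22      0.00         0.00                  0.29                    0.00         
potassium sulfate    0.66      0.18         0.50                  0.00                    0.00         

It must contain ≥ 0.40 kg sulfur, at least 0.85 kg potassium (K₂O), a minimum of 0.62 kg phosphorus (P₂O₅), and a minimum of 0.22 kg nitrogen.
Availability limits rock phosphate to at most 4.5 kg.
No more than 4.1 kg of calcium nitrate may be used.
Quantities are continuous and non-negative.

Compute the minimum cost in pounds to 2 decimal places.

This is a linear program. Let x1 = kg of gypsum, x2 = kg of DAP, x3 = kg of calcium nitrate, x4 = kg of rock phosphate, x5 = kg of potassium sulfate.
Minimise 0.11x1 + 0.74x2 + 0.46x3 + 0.22x4 + 0.66x5 subject to:
  0.18x1 + 0.01x2 + 0.18x5 ≥ 0.4   (sulfur)
  0.5x5 ≥ 0.85   (potassium (K₂O))
  0.44x2 + 0.29x4 ≥ 0.62   (phosphorus (P₂O₅))
  0.18x2 + 0.16x3 ≥ 0.22   (nitrogen)
  x4 ≤ 4.5
  x3 ≤ 4.1
  x1, x2, x3, x4, x5 ≥ 0.
The minimum-cost mix takes nothing from calcium nitrate — only gypsum, DAP, rock phosphate, potassium sulfate. Binding constraints: sulfur, potassium (K₂O), phosphorus (P₂O₅), nitrogen.
So gypsum = 0.4543 kg, DAP = 1.222 kg, rock phosphate = 0.2835 kg, potassium sulfate = 1.7 kg.
Objective = 0.11·0.4543 + 0.74·1.222 + 0.22·0.2835 + 0.66·1.7 = 2.1386.

£2.14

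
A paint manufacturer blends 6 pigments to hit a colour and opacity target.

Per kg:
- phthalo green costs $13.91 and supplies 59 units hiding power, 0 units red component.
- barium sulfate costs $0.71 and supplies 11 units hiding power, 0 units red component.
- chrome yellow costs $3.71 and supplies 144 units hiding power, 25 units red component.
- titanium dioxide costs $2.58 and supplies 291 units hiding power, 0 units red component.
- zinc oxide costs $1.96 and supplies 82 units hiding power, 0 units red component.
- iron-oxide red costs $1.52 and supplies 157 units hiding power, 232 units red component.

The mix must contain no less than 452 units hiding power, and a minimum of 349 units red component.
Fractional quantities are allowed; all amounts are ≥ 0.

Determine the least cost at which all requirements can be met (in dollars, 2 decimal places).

$4.20

Let x1 = kg of phthalo green, x2 = kg of barium sulfate, x3 = kg of chrome yellow, x4 = kg of titanium dioxide, x5 = kg of zinc oxide, x6 = kg of iron-oxide red.
Minimize 13.91x1 + 0.71x2 + 3.71x3 + 2.58x4 + 1.96x5 + 1.52x6 s.t.:
  59x1 + 11x2 + 144x3 + 291x4 + 82x5 + 157x6 ≥ 452   (hiding power)
  25x3 + 232x6 ≥ 349   (red component)
  x1, x2, x3, x4, x5, x6 ≥ 0.
The cheapest feasible vertex uses only titanium dioxide, iron-oxide red; phthalo green, barium sulfate, chrome yellow, zinc oxide are not used. Binding constraints: hiding power and red component.
That vertex is x4 = 0.7417, x6 = 1.504.
Objective = 2.58·0.7417 + 1.52·1.504 = 4.1997.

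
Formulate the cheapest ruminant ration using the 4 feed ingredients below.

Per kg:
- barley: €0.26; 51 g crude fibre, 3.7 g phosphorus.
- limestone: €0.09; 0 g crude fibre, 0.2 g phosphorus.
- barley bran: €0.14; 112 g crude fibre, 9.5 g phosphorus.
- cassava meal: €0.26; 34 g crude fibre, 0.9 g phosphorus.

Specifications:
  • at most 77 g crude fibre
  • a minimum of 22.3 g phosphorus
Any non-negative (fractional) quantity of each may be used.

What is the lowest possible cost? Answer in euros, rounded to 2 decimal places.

€7.19

This is a linear program. Let x1 = kg of barley, x2 = kg of limestone, x3 = kg of barley bran, x4 = kg of cassava meal.
Minimize 0.26x1 + 0.09x2 + 0.14x3 + 0.26x4 subject to:
  51x1 + 112x3 + 34x4 ≤ 77   (crude fibre)
  3.7x1 + 0.2x2 + 9.5x3 + 0.9x4 ≥ 22.3   (phosphorus)
  x1, x2, x3, x4 ≥ 0.
The minimum-cost mix takes nothing from barley, cassava meal — only limestone, barley bran. The crude fibre and phosphorus requirements are met with equality.
So limestone = 78.84 kg, barley bran = 0.6875 kg.
Cost = 0.09·78.84 + 0.14·0.6875 = 7.1919.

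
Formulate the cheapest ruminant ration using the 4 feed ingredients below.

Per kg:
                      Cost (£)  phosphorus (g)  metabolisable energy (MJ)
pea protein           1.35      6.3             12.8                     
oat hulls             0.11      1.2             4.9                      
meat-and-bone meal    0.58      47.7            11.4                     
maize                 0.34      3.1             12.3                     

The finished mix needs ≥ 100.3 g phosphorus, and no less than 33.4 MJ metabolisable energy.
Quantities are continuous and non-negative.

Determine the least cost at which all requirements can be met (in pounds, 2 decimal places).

£1.41

Set it up as a linear program. Let x1 = kg of pea protein, x2 = kg of oat hulls, x3 = kg of meat-and-bone meal, x4 = kg of maize.
Minimize 1.35x1 + 0.11x2 + 0.58x3 + 0.34x4 s.t.:
  6.3x1 + 1.2x2 + 47.7x3 + 3.1x4 ≥ 100.3   (phosphorus)
  12.8x1 + 4.9x2 + 11.4x3 + 12.3x4 ≥ 33.4   (metabolisable energy)
  x1, x2, x3, x4 ≥ 0.
The optimal basis is {oat hulls, meat-and-bone meal}; pea protein, maize drop out. Binding constraints: phosphorus and metabolisable energy.
Solving gives x2 = 2.044, x3 = 2.051.
Total cost: 0.11·2.044 + 0.58·2.051 = 1.4144.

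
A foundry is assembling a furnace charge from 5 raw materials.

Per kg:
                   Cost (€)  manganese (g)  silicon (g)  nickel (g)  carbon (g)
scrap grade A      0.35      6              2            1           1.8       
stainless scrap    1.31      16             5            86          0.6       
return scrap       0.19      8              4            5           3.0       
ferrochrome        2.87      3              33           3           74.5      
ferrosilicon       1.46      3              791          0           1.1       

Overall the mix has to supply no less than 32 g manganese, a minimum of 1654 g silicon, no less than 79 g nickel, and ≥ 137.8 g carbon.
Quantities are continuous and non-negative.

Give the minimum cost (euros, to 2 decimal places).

€9.21

Treat it as an LP. Let x1 = kg of scrap grade A, x2 = kg of stainless scrap, x3 = kg of return scrap, x4 = kg of ferrochrome, x5 = kg of ferrosilicon.
Minimize 0.35x1 + 1.31x2 + 0.19x3 + 2.87x4 + 1.46x5 s.t.:
  6x1 + 16x2 + 8x3 + 3x4 + 3x5 ≥ 32   (manganese)
  2x1 + 5x2 + 4x3 + 33x4 + 791x5 ≥ 1654   (silicon)
  1x1 + 86x2 + 5x3 + 3x4 ≥ 79   (nickel)
  1.8x1 + 0.6x2 + 3x3 + 74.5x4 + 1.1x5 ≥ 137.8   (carbon)
  x1, x2, x3, x4, x5 ≥ 0.
At the optimum only return scrap, ferrochrome, ferrosilicon are positive (scrap grade A, stainless scrap = 0). Binding constraints: silicon, nickel, carbon.
So return scrap = 15.07 kg, ferrochrome = 1.214 kg, ferrosilicon = 1.964 kg.
Hence cost = 0.19·15.07 + 2.87·1.214 + 1.46·1.964 = €9.2149.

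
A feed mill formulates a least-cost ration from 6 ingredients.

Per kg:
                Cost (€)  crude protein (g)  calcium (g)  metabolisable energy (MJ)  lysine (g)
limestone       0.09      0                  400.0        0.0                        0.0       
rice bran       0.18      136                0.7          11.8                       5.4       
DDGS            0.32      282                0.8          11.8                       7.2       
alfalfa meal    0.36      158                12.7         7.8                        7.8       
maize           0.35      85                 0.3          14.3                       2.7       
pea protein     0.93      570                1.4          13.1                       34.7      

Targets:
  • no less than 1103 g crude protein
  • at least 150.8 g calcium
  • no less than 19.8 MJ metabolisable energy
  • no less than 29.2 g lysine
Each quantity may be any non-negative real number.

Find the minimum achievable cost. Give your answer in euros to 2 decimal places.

€1.30

Let x1 = kg of limestone, x2 = kg of rice bran, x3 = kg of DDGS, x4 = kg of alfalfa meal, x5 = kg of maize, x6 = kg of pea protein.
Minimise 0.09x1 + 0.18x2 + 0.32x3 + 0.36x4 + 0.35x5 + 0.93x6 with:
  136x2 + 282x3 + 158x4 + 85x5 + 570x6 ≥ 1103   (crude protein)
  400x1 + 0.7x2 + 0.8x3 + 12.7x4 + 0.3x5 + 1.4x6 ≥ 150.8   (calcium)
  11.8x2 + 11.8x3 + 7.8x4 + 14.3x5 + 13.1x6 ≥ 19.8   (metabolisable energy)
  5.4x2 + 7.2x3 + 7.8x4 + 2.7x5 + 34.7x6 ≥ 29.2   (lysine)
  x1, x2, x3, x4, x5, x6 ≥ 0.
The minimum-cost mix takes nothing from alfalfa meal, maize, pea protein — only limestone, rice bran, DDGS. The crude protein, calcium, lysine requirements are met with equality.
Optimal quantities: limestone = 0.3688 kg, rice bran = 0.5386 kg, DDGS = 3.652 kg.
Total cost: 0.09·0.3688 + 0.18·0.5386 + 0.32·3.652 = 1.2988.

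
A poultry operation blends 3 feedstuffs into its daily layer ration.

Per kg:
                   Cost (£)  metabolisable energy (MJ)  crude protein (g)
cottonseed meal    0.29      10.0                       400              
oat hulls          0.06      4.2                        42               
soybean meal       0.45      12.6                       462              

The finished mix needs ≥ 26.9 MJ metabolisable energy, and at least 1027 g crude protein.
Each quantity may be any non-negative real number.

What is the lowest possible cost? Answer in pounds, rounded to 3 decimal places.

Let x1 = kg of cottonseed meal, x2 = kg of oat hulls, x3 = kg of soybean meal.
Minimise 0.29x1 + 0.06x2 + 0.45x3 subject to:
  10x1 + 4.2x2 + 12.6x3 ≥ 26.9   (metabolisable energy)
  400x1 + 42x2 + 462x3 ≥ 1027   (crude protein)
  x1, x2, x3 ≥ 0.
The minimum-cost mix takes nothing from soybean meal — only cottonseed meal, oat hulls. There the metabolisable energy and crude protein constraints are tight.
Solving gives x1 = 2.527, x2 = 0.3889.
Objective = 0.29·2.527 + 0.06·0.3889 = 0.75616.

£0.756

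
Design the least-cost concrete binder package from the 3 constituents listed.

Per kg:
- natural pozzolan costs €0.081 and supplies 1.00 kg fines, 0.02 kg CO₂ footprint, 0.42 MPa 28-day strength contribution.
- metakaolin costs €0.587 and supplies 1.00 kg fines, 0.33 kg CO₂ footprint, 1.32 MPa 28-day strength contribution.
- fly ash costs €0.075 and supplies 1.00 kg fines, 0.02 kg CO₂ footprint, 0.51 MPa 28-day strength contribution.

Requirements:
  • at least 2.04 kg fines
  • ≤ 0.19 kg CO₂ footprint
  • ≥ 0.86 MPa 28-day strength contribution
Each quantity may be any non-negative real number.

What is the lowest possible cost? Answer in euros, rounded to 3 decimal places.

€0.153

Treat it as an LP. Let x1 = kg of natural pozzolan, x2 = kg of metakaolin, x3 = kg of fly ash.
min 0.081x1 + 0.587x2 + 0.075x3 s.t.:
  1x1 + 1x2 + 1x3 ≥ 2.04   (fines)
  0.02x1 + 0.33x2 + 0.02x3 ≤ 0.19   (CO₂ footprint)
  0.42x1 + 1.32x2 + 0.51x3 ≥ 0.86   (28-day strength contribution)
  x1, x2, x3 ≥ 0.
At the optimum only fly ash is positive (natural pozzolan, metakaolin = 0). The fines requirement is met with equality.
Optimal quantities: fly ash = 2.04 kg.
Cost = 0.075·2.04 = 0.15300.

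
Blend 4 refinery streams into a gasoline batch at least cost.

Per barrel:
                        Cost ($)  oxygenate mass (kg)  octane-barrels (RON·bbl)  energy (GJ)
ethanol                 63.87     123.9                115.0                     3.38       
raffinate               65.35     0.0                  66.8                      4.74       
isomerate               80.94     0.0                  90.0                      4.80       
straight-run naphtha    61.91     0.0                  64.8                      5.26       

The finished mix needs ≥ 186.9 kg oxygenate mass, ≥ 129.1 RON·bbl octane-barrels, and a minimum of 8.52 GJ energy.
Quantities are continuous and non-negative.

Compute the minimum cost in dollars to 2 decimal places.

$136.62

Set it up as a linear program. Let x1 = barrels of ethanol, x2 = barrels of raffinate, x3 = barrels of isomerate, x4 = barrels of straight-run naphtha.
Minimize 63.87x1 + 65.35x2 + 80.94x3 + 61.91x4 s.t.:
  123.9x1 ≥ 186.9   (oxygenate mass)
  115x1 + 66.8x2 + 90x3 + 64.8x4 ≥ 129.1   (octane-barrels)
  3.38x1 + 4.74x2 + 4.8x3 + 5.26x4 ≥ 8.52   (energy)
  x1, x2, x3, x4 ≥ 0.
The optimal basis is {ethanol, straight-run naphtha}; raffinate, isomerate drop out. Binding constraints: oxygenate mass and energy.
That vertex is x1 = 1.5085, x4 = 0.65045.
Objective = 63.87·1.5085 + 61.91·0.65045 = 136.6173.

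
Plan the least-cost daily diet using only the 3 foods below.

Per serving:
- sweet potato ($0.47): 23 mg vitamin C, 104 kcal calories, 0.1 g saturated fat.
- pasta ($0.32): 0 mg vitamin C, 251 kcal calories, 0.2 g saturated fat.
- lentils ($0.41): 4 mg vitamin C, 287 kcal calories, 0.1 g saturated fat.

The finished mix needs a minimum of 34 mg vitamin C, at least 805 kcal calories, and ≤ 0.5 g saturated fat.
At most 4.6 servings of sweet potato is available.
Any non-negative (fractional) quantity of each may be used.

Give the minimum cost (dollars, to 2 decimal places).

Treat it as an LP. Let x1 = servings of sweet potato, x2 = servings of pasta, x3 = servings of lentils.
min 0.47x1 + 0.32x2 + 0.41x3 subject to:
  23x1 + 4x3 ≥ 34   (vitamin C)
  104x1 + 251x2 + 287x3 ≥ 805   (calories)
  0.1x1 + 0.2x2 + 0.1x3 ≤ 0.5   (saturated fat)
  x1 ≤ 4.6
  x1, x2, x3 ≥ 0.
At the optimum only sweet potato, lentils are positive (pasta = 0). Binding constraints: vitamin C and calories.
Optimal quantities: sweet potato = 1.057 servings, lentils = 2.422 servings.
Objective = 0.47·1.057 + 0.41·2.422 = 1.4898.

$1.49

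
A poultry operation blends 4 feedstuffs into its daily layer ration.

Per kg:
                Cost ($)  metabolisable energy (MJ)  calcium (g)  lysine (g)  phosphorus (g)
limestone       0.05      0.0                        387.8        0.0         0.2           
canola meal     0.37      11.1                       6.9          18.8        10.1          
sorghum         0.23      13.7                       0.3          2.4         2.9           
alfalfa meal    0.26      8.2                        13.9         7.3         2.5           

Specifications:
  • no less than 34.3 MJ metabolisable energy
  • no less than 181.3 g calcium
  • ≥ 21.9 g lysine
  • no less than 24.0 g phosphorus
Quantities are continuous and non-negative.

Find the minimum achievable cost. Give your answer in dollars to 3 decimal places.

$0.992

Let x1 = kg of limestone, x2 = kg of canola meal, x3 = kg of sorghum, x4 = kg of alfalfa meal.
Minimise 0.05x1 + 0.37x2 + 0.23x3 + 0.26x4 s.t.:
  11.1x2 + 13.7x3 + 8.2x4 ≥ 34.3   (metabolisable energy)
  387.8x1 + 6.9x2 + 0.3x3 + 13.9x4 ≥ 181.3   (calcium)
  18.8x2 + 2.4x3 + 7.3x4 ≥ 21.9   (lysine)
  0.2x1 + 10.1x2 + 2.9x3 + 2.5x4 ≥ 24   (phosphorus)
  x1, x2, x3, x4 ≥ 0.
The minimum-cost mix takes nothing from alfalfa meal — only limestone, canola meal, sorghum. The metabolisable energy, calcium, phosphorus requirements are met with equality.
That vertex is x1 = 0.4287, x2 = 2.149, x3 = 0.7627.
Hence cost = 0.05·0.4287 + 0.37·2.149 + 0.23·0.7627 = $0.99199.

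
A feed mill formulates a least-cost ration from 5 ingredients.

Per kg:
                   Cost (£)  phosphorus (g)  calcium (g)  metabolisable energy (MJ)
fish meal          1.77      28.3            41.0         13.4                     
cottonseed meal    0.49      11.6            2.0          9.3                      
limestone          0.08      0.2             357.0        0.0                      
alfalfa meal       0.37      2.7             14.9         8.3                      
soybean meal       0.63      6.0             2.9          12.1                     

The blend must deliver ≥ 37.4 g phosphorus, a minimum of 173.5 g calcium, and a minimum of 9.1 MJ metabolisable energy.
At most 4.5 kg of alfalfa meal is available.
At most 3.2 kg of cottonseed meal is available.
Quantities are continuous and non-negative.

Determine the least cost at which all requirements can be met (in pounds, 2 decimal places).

Let x1 = kg of fish meal, x2 = kg of cottonseed meal, x3 = kg of limestone, x4 = kg of alfalfa meal, x5 = kg of soybean meal.
Minimise 1.77x1 + 0.49x2 + 0.08x3 + 0.37x4 + 0.63x5 with:
  28.3x1 + 11.6x2 + 0.2x3 + 2.7x4 + 6x5 ≥ 37.4   (phosphorus)
  41x1 + 2x2 + 357x3 + 14.9x4 + 2.9x5 ≥ 173.5   (calcium)
  13.4x1 + 9.3x2 + 8.3x4 + 12.1x5 ≥ 9.1   (metabolisable energy)
  x4 ≤ 4.5
  x2 ≤ 3.2
  x1, x2, x3, x4, x5 ≥ 0.
At the optimum only fish meal, cottonseed meal, limestone are positive (alfalfa meal, soybean meal = 0). There the phosphorus, calcium, the cottonseed meal cap constraints are tight.
Solving gives x1 = 0.006591, x2 = 3.2, x3 = 0.4673.
Objective = 1.77·0.006591 + 0.49·3.2 + 0.08·0.4673 = 1.6171.

£1.62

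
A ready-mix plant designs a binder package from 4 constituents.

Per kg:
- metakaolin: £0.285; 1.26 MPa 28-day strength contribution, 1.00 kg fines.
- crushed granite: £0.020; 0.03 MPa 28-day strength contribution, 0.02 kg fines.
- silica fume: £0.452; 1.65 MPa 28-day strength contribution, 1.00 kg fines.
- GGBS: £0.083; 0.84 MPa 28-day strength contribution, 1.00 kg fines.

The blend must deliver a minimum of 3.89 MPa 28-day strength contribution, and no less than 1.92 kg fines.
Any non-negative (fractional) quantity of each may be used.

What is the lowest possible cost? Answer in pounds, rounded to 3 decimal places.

£0.384

Let x1 = kg of metakaolin, x2 = kg of crushed granite, x3 = kg of silica fume, x4 = kg of GGBS.
min 0.285x1 + 0.02x2 + 0.452x3 + 0.083x4 s.t.:
  1.26x1 + 0.03x2 + 1.65x3 + 0.84x4 ≥ 3.89   (28-day strength contribution)
  1x1 + 0.02x2 + 1x3 + 1x4 ≥ 1.92   (fines)
  x1, x2, x3, x4 ≥ 0.
The cheapest feasible vertex uses only GGBS; metakaolin, crushed granite, silica fume are not used. The 28-day strength contribution requirement is met with equality.
So GGBS = 4.631 kg.
Hence cost = 0.083·4.631 = £0.38437.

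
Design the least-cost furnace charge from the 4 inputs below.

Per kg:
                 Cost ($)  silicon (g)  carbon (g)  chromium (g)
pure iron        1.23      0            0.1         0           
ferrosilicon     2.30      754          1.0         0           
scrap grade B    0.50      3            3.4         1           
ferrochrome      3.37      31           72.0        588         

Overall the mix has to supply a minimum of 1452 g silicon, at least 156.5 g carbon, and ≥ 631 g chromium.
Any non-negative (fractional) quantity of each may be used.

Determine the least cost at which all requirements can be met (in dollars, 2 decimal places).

Let x1 = kg of pure iron, x2 = kg of ferrosilicon, x3 = kg of scrap grade B, x4 = kg of ferrochrome.
min 1.23x1 + 2.3x2 + 0.5x3 + 3.37x4 subject to:
  754x2 + 3x3 + 31x4 ≥ 1452   (silicon)
  0.1x1 + 1x2 + 3.4x3 + 72x4 ≥ 156.5   (carbon)
  1x3 + 588x4 ≥ 631   (chromium)
  x1, x2, x3, x4 ≥ 0.
At the optimum only ferrosilicon, ferrochrome are positive (pure iron, scrap grade B = 0). Binding constraints: silicon and carbon.
Optimal quantities: ferrosilicon = 1.8374 kg, ferrochrome = 2.1481 kg.
Objective = 2.3·1.8374 + 3.37·2.1481 = 11.4651.

$11.47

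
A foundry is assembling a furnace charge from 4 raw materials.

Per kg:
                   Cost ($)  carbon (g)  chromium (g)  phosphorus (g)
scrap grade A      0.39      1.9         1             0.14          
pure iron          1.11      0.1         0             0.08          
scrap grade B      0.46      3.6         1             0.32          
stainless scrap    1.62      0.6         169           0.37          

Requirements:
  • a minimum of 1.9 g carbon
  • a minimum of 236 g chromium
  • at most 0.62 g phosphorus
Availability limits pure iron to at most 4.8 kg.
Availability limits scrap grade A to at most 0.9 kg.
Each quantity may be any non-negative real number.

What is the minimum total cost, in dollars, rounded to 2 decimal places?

Let x1 = kg of scrap grade A, x2 = kg of pure iron, x3 = kg of scrap grade B, x4 = kg of stainless scrap.
min 0.39x1 + 1.11x2 + 0.46x3 + 1.62x4 subject to:
  1.9x1 + 0.1x2 + 3.6x3 + 0.6x4 ≥ 1.9   (carbon)
  1x1 + 1x3 + 169x4 ≥ 236   (chromium)
  0.14x1 + 0.08x2 + 0.32x3 + 0.37x4 ≤ 0.62   (phosphorus)
  x2 ≤ 4.8
  x1 ≤ 0.9
  x1, x2, x3, x4 ≥ 0.
The optimal basis is {scrap grade B, stainless scrap}; scrap grade A, pure iron drop out. There the carbon and chromium constraints are tight.
That vertex is x3 = 0.2953, x4 = 1.395.
Objective = 0.46·0.2953 + 1.62·1.395 = 2.3957.

$2.40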